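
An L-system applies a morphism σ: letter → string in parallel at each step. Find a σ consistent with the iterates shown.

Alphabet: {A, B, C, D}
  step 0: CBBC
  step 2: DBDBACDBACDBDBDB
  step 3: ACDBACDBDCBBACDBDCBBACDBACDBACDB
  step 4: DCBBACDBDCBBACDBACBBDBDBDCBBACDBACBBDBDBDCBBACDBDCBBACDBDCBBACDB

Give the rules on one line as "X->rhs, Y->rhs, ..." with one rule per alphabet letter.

A->DC, B->DB, C->BB, D->AC

  step 3 ⇒ step 4: ACDBACDBDCBBACDBDCBBACDBACDBACDB ⇒ DC·BB·AC·DB·DC·BB·AC·DB·AC·BB·DB·DB·DC·BB·AC·DB·AC·BB·DB·DB·DC·BB·AC·DB·DC·BB·AC·DB·DC·BB·AC·DB
    A ↦ DC
    B ↦ DB
    C ↦ BB
    D ↦ AC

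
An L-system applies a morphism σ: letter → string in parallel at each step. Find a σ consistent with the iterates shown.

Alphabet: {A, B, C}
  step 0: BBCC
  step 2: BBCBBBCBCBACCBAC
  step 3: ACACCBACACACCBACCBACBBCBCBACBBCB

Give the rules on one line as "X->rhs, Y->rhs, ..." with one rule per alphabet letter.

A->BB, B->AC, C->CB

  step 2 ⇒ step 3: BBCBBBCBCBACCBAC ⇒ AC·AC·CB·AC·AC·AC·CB·AC·CB·AC·BB·CB·CB·AC·BB·CB
    A ↦ BB
    B ↦ AC
    C ↦ CB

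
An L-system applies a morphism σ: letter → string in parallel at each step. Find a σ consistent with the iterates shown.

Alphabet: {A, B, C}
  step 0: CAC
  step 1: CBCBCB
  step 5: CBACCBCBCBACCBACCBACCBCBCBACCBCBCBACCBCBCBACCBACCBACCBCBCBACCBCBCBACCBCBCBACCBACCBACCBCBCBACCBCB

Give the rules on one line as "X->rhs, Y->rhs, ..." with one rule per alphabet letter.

A->CB, B->AC, C->CB

  step 0 ⇒ step 1: CAC ⇒ CB·CB·CB
    A ↦ CB
    C ↦ CB
    B ↦ AC  (constrained at step 1)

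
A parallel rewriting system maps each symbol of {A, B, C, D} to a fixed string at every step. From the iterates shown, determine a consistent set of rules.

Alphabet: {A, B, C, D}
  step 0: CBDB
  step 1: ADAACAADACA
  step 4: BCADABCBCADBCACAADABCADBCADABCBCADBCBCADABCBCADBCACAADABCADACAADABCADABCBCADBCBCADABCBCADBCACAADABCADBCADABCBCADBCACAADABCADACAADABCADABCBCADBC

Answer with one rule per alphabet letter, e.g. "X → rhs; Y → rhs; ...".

  step 0 ⇒ step 1: CBDB ⇒ ADA·ACA·AD·ACA
    B ↦ ACA
    C ↦ ADA
    D ↦ AD
    A ↦ BC  (constrained at step 1)

A->BC, B->ACA, C->ADA, D->AD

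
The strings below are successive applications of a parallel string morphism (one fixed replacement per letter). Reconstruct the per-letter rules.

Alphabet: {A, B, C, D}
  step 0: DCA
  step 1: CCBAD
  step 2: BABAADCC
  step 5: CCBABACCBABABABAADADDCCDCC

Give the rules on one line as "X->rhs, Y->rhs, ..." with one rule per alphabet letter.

A->D, B->A, C->BA, D->CC

  step 1 ⇒ step 2: CCBAD ⇒ BA·BA·A·D·CC
    A ↦ D
    B ↦ A
    C ↦ BA
    D ↦ CC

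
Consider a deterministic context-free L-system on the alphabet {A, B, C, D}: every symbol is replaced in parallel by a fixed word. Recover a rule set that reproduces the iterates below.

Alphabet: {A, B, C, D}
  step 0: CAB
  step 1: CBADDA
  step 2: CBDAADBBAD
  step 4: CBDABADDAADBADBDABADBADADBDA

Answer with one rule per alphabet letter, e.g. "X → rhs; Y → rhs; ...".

A->AD, B->DA, C->CB, D->B

  step 1 ⇒ step 2: CBADDA ⇒ CB·DA·AD·B·B·AD
    A ↦ AD
    B ↦ DA
    C ↦ CB
    D ↦ B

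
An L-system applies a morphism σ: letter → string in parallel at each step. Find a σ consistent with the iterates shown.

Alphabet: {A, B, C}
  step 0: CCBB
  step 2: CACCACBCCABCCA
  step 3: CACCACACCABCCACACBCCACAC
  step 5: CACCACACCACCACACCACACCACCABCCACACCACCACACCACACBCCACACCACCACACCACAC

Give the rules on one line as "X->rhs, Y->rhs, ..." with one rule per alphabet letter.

  step 2 ⇒ step 3: CACCACBCCABCCA ⇒ CA·C·CA·CA·C·CA·BC·CA·CA·C·BC·CA·CA·C
    A ↦ C
    B ↦ BC
    C ↦ CA

A->C, B->BC, C->CA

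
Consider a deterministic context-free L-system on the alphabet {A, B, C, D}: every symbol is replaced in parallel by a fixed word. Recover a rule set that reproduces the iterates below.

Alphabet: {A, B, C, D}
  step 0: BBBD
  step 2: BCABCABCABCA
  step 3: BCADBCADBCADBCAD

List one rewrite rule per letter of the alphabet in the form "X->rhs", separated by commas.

  step 2 ⇒ step 3: BCABCABCABCA ⇒ BC·A·D·BC·A·D·BC·A·D·BC·A·D
    A ↦ D
    B ↦ BC
    C ↦ A
    D ↦ BC  (constrained at step 0)

A->D, B->BC, C->A, D->BC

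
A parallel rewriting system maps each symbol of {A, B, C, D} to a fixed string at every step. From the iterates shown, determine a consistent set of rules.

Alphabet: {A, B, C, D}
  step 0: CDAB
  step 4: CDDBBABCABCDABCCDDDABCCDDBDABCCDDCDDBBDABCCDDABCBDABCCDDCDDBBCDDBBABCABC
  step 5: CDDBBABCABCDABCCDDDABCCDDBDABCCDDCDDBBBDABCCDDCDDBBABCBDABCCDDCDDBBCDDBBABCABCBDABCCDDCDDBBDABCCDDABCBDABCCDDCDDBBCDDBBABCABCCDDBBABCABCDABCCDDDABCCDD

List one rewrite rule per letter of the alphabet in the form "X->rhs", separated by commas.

  step 4 ⇒ step 5: CDDBBABCABCDABCCDDDABCCDDBDABCCDDCDDBBDABCCDDABCBDABCCDDCDDBBCDDBBABCABC ⇒ CDD·B·B·ABC·ABC·D·ABC·CDD·D·ABC·CDD·B·D·ABC·CDD·CDD·B·B·B·D·ABC·CDD·CDD·B·B·ABC·B·D·ABC·CDD·CDD·B·B·CDD·B·B·ABC·ABC·B·D·ABC·CDD·CDD·B·B·D·ABC·CDD·ABC·B·D·ABC·CDD·CDD·B·B·CDD·B·B·ABC·ABC·CDD·B·B·ABC·ABC·D·ABC·CDD·D·ABC·CDD
    A ↦ D
    B ↦ ABC
    C ↦ CDD
    D ↦ B

A->D, B->ABC, C->CDD, D->B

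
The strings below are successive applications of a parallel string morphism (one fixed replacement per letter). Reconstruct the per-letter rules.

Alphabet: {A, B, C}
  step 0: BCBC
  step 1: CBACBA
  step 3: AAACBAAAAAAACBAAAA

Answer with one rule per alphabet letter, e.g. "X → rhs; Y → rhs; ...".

  step 0 ⇒ step 1: BCBC ⇒ CB·A·CB·A
    B ↦ CB
    C ↦ A
    A ↦ AA  (constrained at step 1)

A->AA, B->CB, C->A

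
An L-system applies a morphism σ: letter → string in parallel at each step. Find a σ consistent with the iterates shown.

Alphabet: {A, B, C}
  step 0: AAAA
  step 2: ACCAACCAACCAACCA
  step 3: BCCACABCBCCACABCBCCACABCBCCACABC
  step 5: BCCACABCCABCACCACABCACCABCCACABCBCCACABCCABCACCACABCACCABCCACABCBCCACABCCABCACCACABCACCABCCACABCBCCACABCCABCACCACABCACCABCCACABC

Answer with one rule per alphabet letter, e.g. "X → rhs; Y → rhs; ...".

  step 2 ⇒ step 3: ACCAACCAACCAACCA ⇒ BC·CA·CA·BC·BC·CA·CA·BC·BC·CA·CA·BC·BC·CA·CA·BC
    A ↦ BC
    C ↦ CA
    B ↦ AC  (constrained at step 3)

A->BC, B->AC, C->CA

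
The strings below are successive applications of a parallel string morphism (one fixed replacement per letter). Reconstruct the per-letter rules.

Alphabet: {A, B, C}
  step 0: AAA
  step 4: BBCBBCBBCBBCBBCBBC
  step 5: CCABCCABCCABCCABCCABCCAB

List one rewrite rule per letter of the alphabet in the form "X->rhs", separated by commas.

A->BB, B->C, C->AB

  step 4 ⇒ step 5: BBCBBCBBCBBCBBCBBC ⇒ C·C·AB·C·C·AB·C·C·AB·C·C·AB·C·C·AB·C·C·AB
    B ↦ C
    C ↦ AB
    A ↦ BB  (constrained at step 0)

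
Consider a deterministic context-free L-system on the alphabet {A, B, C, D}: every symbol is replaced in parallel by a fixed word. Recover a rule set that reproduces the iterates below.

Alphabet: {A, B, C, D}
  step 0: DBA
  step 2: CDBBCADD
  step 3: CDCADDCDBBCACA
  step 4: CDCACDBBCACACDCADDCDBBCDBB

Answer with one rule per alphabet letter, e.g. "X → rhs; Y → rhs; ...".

A->BB, B->D, C->CD, D->CA

  step 3 ⇒ step 4: CDCADDCDBBCACA ⇒ CD·CA·CD·BB·CA·CA·CD·CA·D·D·CD·BB·CD·BB
    A ↦ BB
    B ↦ D
    C ↦ CD
    D ↦ CA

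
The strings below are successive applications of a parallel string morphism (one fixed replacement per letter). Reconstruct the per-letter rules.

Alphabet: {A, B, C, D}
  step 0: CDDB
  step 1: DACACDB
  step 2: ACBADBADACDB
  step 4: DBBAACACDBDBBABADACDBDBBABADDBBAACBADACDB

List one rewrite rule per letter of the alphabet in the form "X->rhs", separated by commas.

  step 1 ⇒ step 2: DACACDB ⇒ AC·BA·D·BA·D·AC·DB
    A ↦ BA
    B ↦ DB
    C ↦ D
    D ↦ AC

A->BA, B->DB, C->D, D->AC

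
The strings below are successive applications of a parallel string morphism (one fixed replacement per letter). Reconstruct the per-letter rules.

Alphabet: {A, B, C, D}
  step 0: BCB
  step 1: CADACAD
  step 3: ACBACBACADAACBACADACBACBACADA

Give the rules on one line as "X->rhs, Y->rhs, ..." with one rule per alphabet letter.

A->ACB, B->CAD, C->A, D->C

  step 0 ⇒ step 1: BCB ⇒ CAD·A·CAD
    B ↦ CAD
    C ↦ A
    A ↦ ACB  (constrained at step 1)
    D ↦ C  (constrained at step 1)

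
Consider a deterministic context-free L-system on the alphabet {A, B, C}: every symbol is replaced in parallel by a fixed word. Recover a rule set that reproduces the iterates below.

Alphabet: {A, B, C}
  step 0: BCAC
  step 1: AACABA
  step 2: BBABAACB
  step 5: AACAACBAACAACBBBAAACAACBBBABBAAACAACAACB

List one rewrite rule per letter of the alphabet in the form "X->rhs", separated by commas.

A->B, B->AAC, C->A

  step 1 ⇒ step 2: AACABA ⇒ B·B·A·B·AAC·B
    A ↦ B
    B ↦ AAC
    C ↦ A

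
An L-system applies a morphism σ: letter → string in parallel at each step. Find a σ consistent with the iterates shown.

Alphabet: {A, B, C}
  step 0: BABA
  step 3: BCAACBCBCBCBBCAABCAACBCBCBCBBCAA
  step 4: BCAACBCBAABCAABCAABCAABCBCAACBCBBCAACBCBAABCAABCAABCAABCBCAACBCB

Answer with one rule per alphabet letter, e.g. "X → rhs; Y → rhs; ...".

  step 3 ⇒ step 4: BCAACBCBCBCBBCAABCAACBCBCBCBBCAA ⇒ BC·AA·CB·CB·AA·BC·AA·BC·AA·BC·AA·BC·BC·AA·CB·CB·BC·AA·CB·CB·AA·BC·AA·BC·AA·BC·AA·BC·BC·AA·CB·CB
    A ↦ CB
    B ↦ BC
    C ↦ AA

A->CB, B->BC, C->AA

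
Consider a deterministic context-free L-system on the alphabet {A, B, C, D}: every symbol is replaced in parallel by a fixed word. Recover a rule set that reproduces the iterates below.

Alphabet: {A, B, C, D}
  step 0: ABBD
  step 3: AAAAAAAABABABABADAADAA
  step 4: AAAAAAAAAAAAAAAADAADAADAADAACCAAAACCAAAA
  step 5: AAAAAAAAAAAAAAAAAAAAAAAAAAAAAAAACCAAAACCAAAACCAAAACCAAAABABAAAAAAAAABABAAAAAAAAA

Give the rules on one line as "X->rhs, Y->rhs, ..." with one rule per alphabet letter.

  step 4 ⇒ step 5: AAAAAAAAAAAAAAAADAADAADAADAACCAAAACCAAAA ⇒ AA·AA·AA·AA·AA·AA·AA·AA·AA·AA·AA·AA·AA·AA·AA·AA·CC·AA·AA·CC·AA·AA·CC·AA·AA·CC·AA·AA·BA·BA·AA·AA·AA·AA·BA·BA·AA·AA·AA·AA
    A ↦ AA
    C ↦ BA
    D ↦ CC
  step 3 ⇒ step 4: AAAAAAAABABABABADAADAA ⇒ AA·AA·AA·AA·AA·AA·AA·AA·D·AA·D·AA·D·AA·D·AA·CC·AA·AA·CC·AA·AA
    B ↦ D

A->AA, B->D, C->BA, D->CC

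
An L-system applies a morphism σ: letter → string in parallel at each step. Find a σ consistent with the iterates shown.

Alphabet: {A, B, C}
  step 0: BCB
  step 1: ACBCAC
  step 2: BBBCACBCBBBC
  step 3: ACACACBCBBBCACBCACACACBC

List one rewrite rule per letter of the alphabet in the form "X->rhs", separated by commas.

A->BB, B->AC, C->BC

  step 2 ⇒ step 3: BBBCACBCBBBC ⇒ AC·AC·AC·BC·BB·BC·AC·BC·AC·AC·AC·BC
    A ↦ BB
    B ↦ AC
    C ↦ BC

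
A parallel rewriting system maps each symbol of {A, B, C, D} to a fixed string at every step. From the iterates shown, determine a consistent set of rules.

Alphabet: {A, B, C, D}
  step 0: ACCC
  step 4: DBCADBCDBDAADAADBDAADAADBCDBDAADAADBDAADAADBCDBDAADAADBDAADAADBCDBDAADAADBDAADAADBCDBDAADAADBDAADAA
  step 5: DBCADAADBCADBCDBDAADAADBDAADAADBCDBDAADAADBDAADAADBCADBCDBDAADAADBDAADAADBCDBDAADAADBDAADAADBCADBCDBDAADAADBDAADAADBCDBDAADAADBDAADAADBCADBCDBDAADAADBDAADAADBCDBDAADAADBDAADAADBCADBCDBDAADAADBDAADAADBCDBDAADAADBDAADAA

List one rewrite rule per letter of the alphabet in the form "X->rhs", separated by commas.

A->DAA, B->C, C->A, D->DB

  step 4 ⇒ step 5: DBCADBCDBDAADAADBDAADAADBCDBDAADAADBDAADAADBCDBDAADAADBDAADAADBCDBDAADAADBDAADAADBCDBDAADAADBDAADAA ⇒ DB·C·A·DAA·DB·C·A·DB·C·DB·DAA·DAA·DB·DAA·DAA·DB·C·DB·DAA·DAA·DB·DAA·DAA·DB·C·A·DB·C·DB·DAA·DAA·DB·DAA·DAA·DB·C·DB·DAA·DAA·DB·DAA·DAA·DB·C·A·DB·C·DB·DAA·DAA·DB·DAA·DAA·DB·C·DB·DAA·DAA·DB·DAA·DAA·DB·C·A·DB·C·DB·DAA·DAA·DB·DAA·DAA·DB·C·DB·DAA·DAA·DB·DAA·DAA·DB·C·A·DB·C·DB·DAA·DAA·DB·DAA·DAA·DB·C·DB·DAA·DAA·DB·DAA·DAA
    A ↦ DAA
    B ↦ C
    C ↦ A
    D ↦ DB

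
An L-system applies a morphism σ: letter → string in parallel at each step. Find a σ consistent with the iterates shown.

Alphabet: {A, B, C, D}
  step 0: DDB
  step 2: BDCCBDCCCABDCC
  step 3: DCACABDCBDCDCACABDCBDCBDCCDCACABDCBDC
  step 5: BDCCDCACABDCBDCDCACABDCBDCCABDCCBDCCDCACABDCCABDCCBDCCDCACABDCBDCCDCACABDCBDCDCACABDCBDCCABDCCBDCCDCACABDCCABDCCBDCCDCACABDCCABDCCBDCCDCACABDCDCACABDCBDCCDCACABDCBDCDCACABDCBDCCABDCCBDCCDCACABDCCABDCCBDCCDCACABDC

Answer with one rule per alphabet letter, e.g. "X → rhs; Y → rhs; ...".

A->C, B->DCA, C->BDC, D->CA

  step 2 ⇒ step 3: BDCCBDCCCABDCC ⇒ DCA·CA·BDC·BDC·DCA·CA·BDC·BDC·BDC·C·DCA·CA·BDC·BDC
    A ↦ C
    B ↦ DCA
    C ↦ BDC
    D ↦ CA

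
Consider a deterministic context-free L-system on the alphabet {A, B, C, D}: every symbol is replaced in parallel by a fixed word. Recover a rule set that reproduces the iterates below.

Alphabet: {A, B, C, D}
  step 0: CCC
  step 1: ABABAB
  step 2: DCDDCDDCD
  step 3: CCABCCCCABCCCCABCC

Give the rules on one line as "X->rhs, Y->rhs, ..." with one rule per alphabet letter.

A->DC, B->D, C->AB, D->CC

  step 2 ⇒ step 3: DCDDCDDCD ⇒ CC·AB·CC·CC·AB·CC·CC·AB·CC
    C ↦ AB
    D ↦ CC
  step 1 ⇒ step 2: ABABAB ⇒ DC·D·DC·D·DC·D
    A ↦ DC
  step 1 ⇒ step 2: ABABAB ⇒ DC·D·DC·D·DC·D
    B ↦ D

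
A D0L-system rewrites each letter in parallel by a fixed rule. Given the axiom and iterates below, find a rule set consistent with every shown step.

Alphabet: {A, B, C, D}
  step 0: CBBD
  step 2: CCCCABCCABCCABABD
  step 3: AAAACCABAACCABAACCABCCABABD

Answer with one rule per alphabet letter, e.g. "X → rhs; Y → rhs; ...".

  step 2 ⇒ step 3: CCCCABCCABCCABABD ⇒ A·A·A·A·CC·AB·A·A·CC·AB·A·A·CC·AB·CC·AB·ABD
    A ↦ CC
    B ↦ AB
    C ↦ A
    D ↦ ABD

A->CC, B->AB, C->A, D->ABD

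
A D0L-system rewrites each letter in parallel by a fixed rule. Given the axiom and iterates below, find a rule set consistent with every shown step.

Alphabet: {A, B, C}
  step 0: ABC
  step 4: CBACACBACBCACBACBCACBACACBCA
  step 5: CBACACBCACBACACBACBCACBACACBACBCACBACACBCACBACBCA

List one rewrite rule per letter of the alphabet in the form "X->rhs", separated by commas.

  step 4 ⇒ step 5: CBACACBACBCACBACBCACBACACBCA ⇒ CB·A·CA·CB·CA·CB·A·CA·CB·A·CB·CA·CB·A·CA·CB·A·CB·CA·CB·A·CA·CB·CA·CB·A·CB·CA
    A ↦ CA
    B ↦ A
    C ↦ CB

A->CA, B->A, C->CB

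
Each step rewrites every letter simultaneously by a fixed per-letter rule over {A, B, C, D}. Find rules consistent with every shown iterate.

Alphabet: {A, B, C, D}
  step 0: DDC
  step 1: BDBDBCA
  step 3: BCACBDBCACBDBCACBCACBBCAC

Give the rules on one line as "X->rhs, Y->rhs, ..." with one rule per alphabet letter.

A->CB, B->C, C->BCA, D->BD

  step 0 ⇒ step 1: DDC ⇒ BD·BD·BCA
    C ↦ BCA
    D ↦ BD
    A ↦ CB  (constrained at step 1)
    B ↦ C  (constrained at step 1)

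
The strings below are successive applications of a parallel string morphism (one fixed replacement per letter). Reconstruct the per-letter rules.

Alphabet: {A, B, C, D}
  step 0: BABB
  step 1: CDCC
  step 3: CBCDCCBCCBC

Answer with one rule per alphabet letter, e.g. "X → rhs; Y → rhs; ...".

  step 0 ⇒ step 1: BABB ⇒ C·D·C·C
    A ↦ D
    B ↦ C
    C ↦ CB  (constrained at step 1)
    D ↦ AB  (constrained at step 1)

A->D, B->C, C->CB, D->AB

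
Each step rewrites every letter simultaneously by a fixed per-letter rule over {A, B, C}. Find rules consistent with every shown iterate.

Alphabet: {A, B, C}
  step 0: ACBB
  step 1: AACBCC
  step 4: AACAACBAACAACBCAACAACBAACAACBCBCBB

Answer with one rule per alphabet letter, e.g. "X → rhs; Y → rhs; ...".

A->AAC, B->C, C->B

  step 0 ⇒ step 1: ACBB ⇒ AAC·B·C·C
    A ↦ AAC
    B ↦ C
    C ↦ B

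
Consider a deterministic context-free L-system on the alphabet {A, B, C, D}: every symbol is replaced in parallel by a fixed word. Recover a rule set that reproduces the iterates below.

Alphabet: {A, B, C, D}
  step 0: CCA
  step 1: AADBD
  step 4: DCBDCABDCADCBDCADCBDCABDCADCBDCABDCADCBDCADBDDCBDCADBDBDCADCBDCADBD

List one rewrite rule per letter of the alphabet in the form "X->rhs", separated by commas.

A->DBD, B->DC, C->A, D->BDC

  step 0 ⇒ step 1: CCA ⇒ A·A·DBD
    A ↦ DBD
    C ↦ A
    B ↦ DC  (constrained at step 1)
    D ↦ BDC  (constrained at step 1)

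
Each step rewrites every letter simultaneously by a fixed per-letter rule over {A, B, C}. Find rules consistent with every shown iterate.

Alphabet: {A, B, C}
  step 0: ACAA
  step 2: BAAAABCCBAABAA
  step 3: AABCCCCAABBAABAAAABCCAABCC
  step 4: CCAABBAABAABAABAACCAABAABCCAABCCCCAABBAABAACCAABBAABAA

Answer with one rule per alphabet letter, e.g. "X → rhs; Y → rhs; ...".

  step 3 ⇒ step 4: AABCCCCAABBAABAAAABCCAABCC ⇒ C·C·AAB·BAA·BAA·BAA·BAA·C·C·AAB·AAB·C·C·AAB·C·C·C·C·AAB·BAA·BAA·C·C·AAB·BAA·BAA
    A ↦ C
    B ↦ AAB
    C ↦ BAA

A->C, B->AAB, C->BAA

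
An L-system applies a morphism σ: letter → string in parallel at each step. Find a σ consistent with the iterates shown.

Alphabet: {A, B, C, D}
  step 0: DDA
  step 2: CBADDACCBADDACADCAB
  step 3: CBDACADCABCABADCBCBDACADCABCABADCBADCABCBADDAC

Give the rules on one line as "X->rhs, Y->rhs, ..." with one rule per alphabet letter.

  step 2 ⇒ step 3: CBADDACCBADDACADCAB ⇒ CB·DAC·AD·CAB·CAB·AD·CB·CB·DAC·AD·CAB·CAB·AD·CB·AD·CAB·CB·AD·DAC
    A ↦ AD
    B ↦ DAC
    C ↦ CB
    D ↦ CAB

A->AD, B->DAC, C->CB, D->CAB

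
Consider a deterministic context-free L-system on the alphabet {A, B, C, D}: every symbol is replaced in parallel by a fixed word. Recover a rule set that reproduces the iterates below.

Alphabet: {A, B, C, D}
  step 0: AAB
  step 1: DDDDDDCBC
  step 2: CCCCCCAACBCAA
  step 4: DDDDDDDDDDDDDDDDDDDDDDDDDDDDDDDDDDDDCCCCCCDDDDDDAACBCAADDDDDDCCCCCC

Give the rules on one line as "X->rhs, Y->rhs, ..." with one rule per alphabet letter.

A->DDD, B->CBC, C->AA, D->C

  step 1 ⇒ step 2: DDDDDDCBC ⇒ C·C·C·C·C·C·AA·CBC·AA
    B ↦ CBC
    C ↦ AA
    D ↦ C
  step 0 ⇒ step 1: AAB ⇒ DDD·DDD·CBC
    A ↦ DDD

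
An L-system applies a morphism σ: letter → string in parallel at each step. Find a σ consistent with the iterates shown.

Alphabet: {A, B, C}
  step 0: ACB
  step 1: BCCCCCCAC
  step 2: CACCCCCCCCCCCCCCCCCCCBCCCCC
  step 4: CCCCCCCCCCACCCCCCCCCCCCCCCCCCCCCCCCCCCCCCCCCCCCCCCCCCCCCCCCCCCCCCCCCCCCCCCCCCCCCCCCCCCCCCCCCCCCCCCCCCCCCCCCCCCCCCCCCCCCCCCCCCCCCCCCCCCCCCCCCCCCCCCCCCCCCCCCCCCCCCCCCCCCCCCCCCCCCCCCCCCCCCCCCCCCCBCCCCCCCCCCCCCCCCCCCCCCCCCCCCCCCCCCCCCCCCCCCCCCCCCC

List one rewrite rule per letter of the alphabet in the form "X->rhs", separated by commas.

  step 1 ⇒ step 2: BCCCCCCAC ⇒ CAC·CCC·CCC·CCC·CCC·CCC·CCC·BCC·CCC
    A ↦ BCC
    B ↦ CAC
    C ↦ CCC

A->BCC, B->CAC, C->CCC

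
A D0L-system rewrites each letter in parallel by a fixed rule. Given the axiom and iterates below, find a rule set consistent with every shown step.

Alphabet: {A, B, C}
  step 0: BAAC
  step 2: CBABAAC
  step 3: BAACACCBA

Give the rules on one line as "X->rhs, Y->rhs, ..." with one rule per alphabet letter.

A->C, B->A, C->BA

  step 2 ⇒ step 3: CBABAAC ⇒ BA·A·C·A·C·C·BA
    A ↦ C
    B ↦ A
    C ↦ BA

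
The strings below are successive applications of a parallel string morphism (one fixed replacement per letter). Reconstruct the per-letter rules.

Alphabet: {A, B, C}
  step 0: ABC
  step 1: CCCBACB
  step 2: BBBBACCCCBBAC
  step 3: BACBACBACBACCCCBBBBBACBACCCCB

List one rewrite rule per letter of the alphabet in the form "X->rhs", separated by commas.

A->CCC, B->BAC, C->B

  step 2 ⇒ step 3: BBBBACCCCBBAC ⇒ BAC·BAC·BAC·BAC·CCC·B·B·B·B·BAC·BAC·CCC·B
    A ↦ CCC
    B ↦ BAC
    C ↦ B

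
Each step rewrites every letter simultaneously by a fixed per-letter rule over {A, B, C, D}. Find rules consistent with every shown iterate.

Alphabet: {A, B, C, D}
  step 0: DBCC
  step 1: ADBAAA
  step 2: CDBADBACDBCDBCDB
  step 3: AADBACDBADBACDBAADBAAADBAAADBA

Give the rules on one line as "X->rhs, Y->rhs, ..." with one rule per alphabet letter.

A->CDB, B->DBA, C->A, D->A

  step 2 ⇒ step 3: CDBADBACDBCDBCDB ⇒ A·A·DBA·CDB·A·DBA·CDB·A·A·DBA·A·A·DBA·A·A·DBA
    A ↦ CDB
    B ↦ DBA
    C ↦ A
    D ↦ A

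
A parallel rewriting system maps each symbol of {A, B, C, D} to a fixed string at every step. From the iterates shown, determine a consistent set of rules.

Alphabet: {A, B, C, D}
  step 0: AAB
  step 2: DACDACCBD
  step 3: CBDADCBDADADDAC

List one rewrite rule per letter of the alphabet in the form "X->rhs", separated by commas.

A->BD, B->DA, C->AD, D->C

  step 2 ⇒ step 3: DACDACCBD ⇒ C·BD·AD·C·BD·AD·AD·DA·C
    A ↦ BD
    B ↦ DA
    C ↦ AD
    D ↦ C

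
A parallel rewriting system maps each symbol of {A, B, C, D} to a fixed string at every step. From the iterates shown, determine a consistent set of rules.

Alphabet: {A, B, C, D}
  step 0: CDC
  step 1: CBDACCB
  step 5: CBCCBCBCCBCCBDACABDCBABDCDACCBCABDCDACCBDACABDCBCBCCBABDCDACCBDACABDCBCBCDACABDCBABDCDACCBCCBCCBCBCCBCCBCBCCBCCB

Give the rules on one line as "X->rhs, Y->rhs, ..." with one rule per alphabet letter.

  step 0 ⇒ step 1: CDC ⇒ CB·DAC·CB
    C ↦ CB
    D ↦ DAC
    A ↦ ABD  (constrained at step 1)
    B ↦ C  (constrained at step 1)

A->ABD, B->C, C->CB, D->DAC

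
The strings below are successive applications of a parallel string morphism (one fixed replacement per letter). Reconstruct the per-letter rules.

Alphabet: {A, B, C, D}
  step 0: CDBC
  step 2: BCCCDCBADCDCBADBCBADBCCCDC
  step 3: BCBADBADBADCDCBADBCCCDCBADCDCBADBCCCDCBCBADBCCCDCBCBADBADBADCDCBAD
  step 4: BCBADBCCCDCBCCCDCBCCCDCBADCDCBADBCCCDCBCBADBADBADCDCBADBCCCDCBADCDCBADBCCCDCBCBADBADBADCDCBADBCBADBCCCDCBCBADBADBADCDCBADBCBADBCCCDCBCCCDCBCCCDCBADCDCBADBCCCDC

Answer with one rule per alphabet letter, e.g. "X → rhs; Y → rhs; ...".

A->C, B->BC, C->BAD, D->CDC

  step 3 ⇒ step 4: BCBADBADBADCDCBADBCCCDCBADCDCBADBCCCDCBCBADBCCCDCBCBADBADBADCDCBAD ⇒ BC·BAD·BC·C·CDC·BC·C·CDC·BC·C·CDC·BAD·CDC·BAD·BC·C·CDC·BC·BAD·BAD·BAD·CDC·BAD·BC·C·CDC·BAD·CDC·BAD·BC·C·CDC·BC·BAD·BAD·BAD·CDC·BAD·BC·BAD·BC·C·CDC·BC·BAD·BAD·BAD·CDC·BAD·BC·BAD·BC·C·CDC·BC·C·CDC·BC·C·CDC·BAD·CDC·BAD·BC·C·CDC
    A ↦ C
    B ↦ BC
    C ↦ BAD
    D ↦ CDC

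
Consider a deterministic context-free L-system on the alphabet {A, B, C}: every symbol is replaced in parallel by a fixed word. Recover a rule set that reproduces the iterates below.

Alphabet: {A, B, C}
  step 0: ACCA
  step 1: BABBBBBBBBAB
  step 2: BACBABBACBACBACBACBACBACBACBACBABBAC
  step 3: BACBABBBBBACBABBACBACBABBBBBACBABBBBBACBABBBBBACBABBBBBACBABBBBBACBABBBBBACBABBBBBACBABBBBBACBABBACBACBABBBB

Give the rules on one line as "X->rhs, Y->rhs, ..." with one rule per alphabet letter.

  step 2 ⇒ step 3: BACBABBACBACBACBACBACBACBACBACBABBAC ⇒ BAC·BAB·BBB·BAC·BAB·BAC·BAC·BAB·BBB·BAC·BAB·BBB·BAC·BAB·BBB·BAC·BAB·BBB·BAC·BAB·BBB·BAC·BAB·BBB·BAC·BAB·BBB·BAC·BAB·BBB·BAC·BAB·BAC·BAC·BAB·BBB
    A ↦ BAB
    B ↦ BAC
    C ↦ BBB

A->BAB, B->BAC, C->BBB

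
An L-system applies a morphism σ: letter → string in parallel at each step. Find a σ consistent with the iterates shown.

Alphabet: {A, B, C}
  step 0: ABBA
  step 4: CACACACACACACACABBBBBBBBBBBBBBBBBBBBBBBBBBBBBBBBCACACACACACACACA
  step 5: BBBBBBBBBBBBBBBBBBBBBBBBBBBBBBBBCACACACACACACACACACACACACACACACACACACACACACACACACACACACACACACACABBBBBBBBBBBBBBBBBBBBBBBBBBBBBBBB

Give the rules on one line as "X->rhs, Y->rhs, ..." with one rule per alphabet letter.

  step 4 ⇒ step 5: CACACACACACACACABBBBBBBBBBBBBBBBBBBBBBBBBBBBBBBBCACACACACACACACA ⇒ BB·BB·BB·BB·BB·BB·BB·BB·BB·BB·BB·BB·BB·BB·BB·BB·CA·CA·CA·CA·CA·CA·CA·CA·CA·CA·CA·CA·CA·CA·CA·CA·CA·CA·CA·CA·CA·CA·CA·CA·CA·CA·CA·CA·CA·CA·CA·CA·BB·BB·BB·BB·BB·BB·BB·BB·BB·BB·BB·BB·BB·BB·BB·BB
    A ↦ BB
    B ↦ CA
    C ↦ BB

A->BB, B->CA, C->BB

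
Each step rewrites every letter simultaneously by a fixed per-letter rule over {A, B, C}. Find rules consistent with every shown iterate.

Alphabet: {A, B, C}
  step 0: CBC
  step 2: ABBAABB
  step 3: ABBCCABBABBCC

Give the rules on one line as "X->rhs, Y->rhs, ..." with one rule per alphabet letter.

A->ABB, B->C, C->A

  step 2 ⇒ step 3: ABBAABB ⇒ ABB·C·C·ABB·ABB·C·C
    A ↦ ABB
    B ↦ C
    C ↦ A  (constrained at step 0)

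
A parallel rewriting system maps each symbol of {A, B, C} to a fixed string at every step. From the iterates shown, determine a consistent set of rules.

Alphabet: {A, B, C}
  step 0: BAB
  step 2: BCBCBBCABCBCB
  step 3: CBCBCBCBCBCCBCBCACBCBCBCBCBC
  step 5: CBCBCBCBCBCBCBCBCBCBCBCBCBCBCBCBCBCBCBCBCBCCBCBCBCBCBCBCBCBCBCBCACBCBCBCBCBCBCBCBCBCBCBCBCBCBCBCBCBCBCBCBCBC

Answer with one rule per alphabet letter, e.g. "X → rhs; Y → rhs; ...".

A->CA, B->CBC, C->B

  step 2 ⇒ step 3: BCBCBBCABCBCB ⇒ CBC·B·CBC·B·CBC·CBC·B·CA·CBC·B·CBC·B·CBC
    A ↦ CA
    B ↦ CBC
    C ↦ B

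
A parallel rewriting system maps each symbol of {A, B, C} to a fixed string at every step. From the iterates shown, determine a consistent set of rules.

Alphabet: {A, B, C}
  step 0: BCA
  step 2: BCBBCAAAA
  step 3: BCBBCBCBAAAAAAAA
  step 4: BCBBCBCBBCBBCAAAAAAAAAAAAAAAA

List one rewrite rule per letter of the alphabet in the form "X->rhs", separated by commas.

  step 3 ⇒ step 4: BCBBCBCBAAAAAAAA ⇒ BC·B·BC·BC·B·BC·B·BC·AA·AA·AA·AA·AA·AA·AA·AA
    A ↦ AA
    B ↦ BC
    C ↦ B

A->AA, B->BC, C->B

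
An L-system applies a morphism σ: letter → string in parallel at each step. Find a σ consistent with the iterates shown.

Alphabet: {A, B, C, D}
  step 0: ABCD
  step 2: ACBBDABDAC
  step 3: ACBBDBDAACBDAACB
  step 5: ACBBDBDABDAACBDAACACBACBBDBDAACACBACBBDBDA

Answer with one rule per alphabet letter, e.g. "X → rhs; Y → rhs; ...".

A->AC, B->BD, C->B, D->A

  step 2 ⇒ step 3: ACBBDABDAC ⇒ AC·B·BD·BD·A·AC·BD·A·AC·B
    A ↦ AC
    B ↦ BD
    C ↦ B
    D ↦ A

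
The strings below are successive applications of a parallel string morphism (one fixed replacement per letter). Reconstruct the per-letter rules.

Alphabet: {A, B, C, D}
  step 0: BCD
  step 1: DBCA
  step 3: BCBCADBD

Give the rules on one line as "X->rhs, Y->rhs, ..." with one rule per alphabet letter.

A->CB, B->D, C->B, D->CA

  step 0 ⇒ step 1: BCD ⇒ D·B·CA
    B ↦ D
    C ↦ B
    D ↦ CA
    A ↦ CB  (constrained at step 1)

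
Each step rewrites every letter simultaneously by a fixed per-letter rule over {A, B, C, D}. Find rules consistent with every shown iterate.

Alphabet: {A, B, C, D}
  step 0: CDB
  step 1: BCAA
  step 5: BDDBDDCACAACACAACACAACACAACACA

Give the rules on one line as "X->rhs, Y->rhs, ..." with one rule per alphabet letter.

  step 0 ⇒ step 1: CDB ⇒ B·CA·A
    B ↦ A
    C ↦ B
    D ↦ CA
    A ↦ DD  (constrained at step 1)

A->DD, B->A, C->B, D->CA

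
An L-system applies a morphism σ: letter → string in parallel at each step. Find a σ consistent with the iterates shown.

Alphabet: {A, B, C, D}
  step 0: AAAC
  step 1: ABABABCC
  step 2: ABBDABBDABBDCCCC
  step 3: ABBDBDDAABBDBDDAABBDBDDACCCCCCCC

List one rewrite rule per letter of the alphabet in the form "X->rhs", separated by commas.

A->AB, B->BD, C->CC, D->DA

  step 2 ⇒ step 3: ABBDABBDABBDCCCC ⇒ AB·BD·BD·DA·AB·BD·BD·DA·AB·BD·BD·DA·CC·CC·CC·CC
    A ↦ AB
    B ↦ BD
    C ↦ CC
    D ↦ DA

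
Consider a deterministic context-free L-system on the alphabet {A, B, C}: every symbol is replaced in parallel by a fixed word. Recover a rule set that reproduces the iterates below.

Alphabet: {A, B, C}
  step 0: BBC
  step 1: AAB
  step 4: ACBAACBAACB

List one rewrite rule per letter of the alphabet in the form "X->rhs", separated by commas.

  step 0 ⇒ step 1: BBC ⇒ A·A·B
    B ↦ A
    C ↦ B
    A ↦ AC  (constrained at step 1)

A->AC, B->A, C->B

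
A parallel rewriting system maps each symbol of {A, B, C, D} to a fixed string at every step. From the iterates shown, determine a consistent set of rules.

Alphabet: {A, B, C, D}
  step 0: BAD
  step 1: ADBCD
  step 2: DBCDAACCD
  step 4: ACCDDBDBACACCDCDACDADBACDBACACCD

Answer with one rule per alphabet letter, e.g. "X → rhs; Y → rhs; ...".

A->DB, B->A, C->AC, D->CD

  step 1 ⇒ step 2: ADBCD ⇒ DB·CD·A·AC·CD
    A ↦ DB
    B ↦ A
    C ↦ AC
    D ↦ CD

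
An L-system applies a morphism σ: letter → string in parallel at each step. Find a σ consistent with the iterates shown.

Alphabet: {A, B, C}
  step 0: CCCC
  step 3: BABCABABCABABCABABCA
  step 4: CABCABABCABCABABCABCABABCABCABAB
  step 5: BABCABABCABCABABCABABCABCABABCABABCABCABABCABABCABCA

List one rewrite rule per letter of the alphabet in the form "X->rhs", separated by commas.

  step 4 ⇒ step 5: CABCABABCABCABABCABCABABCABCABAB ⇒ BA·B·CA·BA·B·CA·B·CA·BA·B·CA·BA·B·CA·B·CA·BA·B·CA·BA·B·CA·B·CA·BA·B·CA·BA·B·CA·B·CA
    A ↦ B
    B ↦ CA
    C ↦ BA

A->B, B->CA, C->BA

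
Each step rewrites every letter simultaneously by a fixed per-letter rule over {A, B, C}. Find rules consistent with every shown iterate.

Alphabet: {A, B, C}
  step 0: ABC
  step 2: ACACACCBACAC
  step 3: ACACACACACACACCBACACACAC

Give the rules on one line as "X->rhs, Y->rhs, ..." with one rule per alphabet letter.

  step 2 ⇒ step 3: ACACACCBACAC ⇒ AC·AC·AC·AC·AC·AC·AC·CB·AC·AC·AC·AC
    A ↦ AC
    B ↦ CB
    C ↦ AC

A->AC, B->CB, C->AC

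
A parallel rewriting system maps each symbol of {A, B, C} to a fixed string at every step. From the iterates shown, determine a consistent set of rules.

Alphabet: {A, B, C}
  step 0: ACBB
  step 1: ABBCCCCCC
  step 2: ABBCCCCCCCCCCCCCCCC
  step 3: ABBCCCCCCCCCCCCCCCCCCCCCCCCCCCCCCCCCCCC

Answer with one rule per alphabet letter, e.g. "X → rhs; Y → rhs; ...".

A->ABB, B->CC, C->CC

  step 2 ⇒ step 3: ABBCCCCCCCCCCCCCCCC ⇒ ABB·CC·CC·CC·CC·CC·CC·CC·CC·CC·CC·CC·CC·CC·CC·CC·CC·CC·CC
    A ↦ ABB
    B ↦ CC
    C ↦ CC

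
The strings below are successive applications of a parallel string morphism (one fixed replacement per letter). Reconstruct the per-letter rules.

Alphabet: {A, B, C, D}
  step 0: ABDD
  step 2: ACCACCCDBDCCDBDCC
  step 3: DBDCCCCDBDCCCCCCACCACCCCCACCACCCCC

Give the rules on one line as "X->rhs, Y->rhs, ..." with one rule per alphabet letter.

  step 2 ⇒ step 3: ACCACCCDBDCCDBDCC ⇒ DBD·CC·CC·DBD·CC·CC·CC·AC·C·AC·CC·CC·AC·C·AC·CC·CC
    A ↦ DBD
    B ↦ C
    C ↦ CC
    D ↦ AC

A->DBD, B->C, C->CC, D->AC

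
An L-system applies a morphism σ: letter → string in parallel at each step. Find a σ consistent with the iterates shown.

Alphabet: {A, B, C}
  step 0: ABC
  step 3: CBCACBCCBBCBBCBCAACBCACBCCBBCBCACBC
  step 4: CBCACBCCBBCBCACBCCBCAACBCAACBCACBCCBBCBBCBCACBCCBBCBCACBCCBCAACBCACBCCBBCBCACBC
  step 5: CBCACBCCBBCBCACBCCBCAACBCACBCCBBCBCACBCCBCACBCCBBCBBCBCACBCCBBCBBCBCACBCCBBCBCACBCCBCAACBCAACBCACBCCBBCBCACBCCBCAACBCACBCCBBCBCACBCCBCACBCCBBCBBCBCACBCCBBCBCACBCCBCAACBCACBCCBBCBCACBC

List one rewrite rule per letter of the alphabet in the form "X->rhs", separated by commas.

  step 4 ⇒ step 5: CBCACBCCBBCBCACBCCBCAACBCAACBCACBCCBBCBBCBCACBCCBBCBCACBCCBCAACBCACBCCBBCBCACBC ⇒ CBC·A·CBC·CBB·CBC·A·CBC·CBC·A·A·CBC·A·CBC·CBB·CBC·A·CBC·CBC·A·CBC·CBB·CBB·CBC·A·CBC·CBB·CBB·CBC·A·CBC·CBB·CBC·A·CBC·CBC·A·A·CBC·A·A·CBC·A·CBC·CBB·CBC·A·CBC·CBC·A·A·CBC·A·CBC·CBB·CBC·A·CBC·CBC·A·CBC·CBB·CBB·CBC·A·CBC·CBB·CBC·A·CBC·CBC·A·A·CBC·A·CBC·CBB·CBC·A·CBC
    A ↦ CBB
    B ↦ A
    C ↦ CBC

A->CBB, B->A, C->CBC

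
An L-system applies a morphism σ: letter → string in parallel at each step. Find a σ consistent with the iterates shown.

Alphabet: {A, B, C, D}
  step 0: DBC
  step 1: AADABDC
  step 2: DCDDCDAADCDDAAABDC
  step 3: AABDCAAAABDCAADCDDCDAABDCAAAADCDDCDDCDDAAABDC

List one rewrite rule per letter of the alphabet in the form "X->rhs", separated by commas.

A->DCD, B->DA, C->BDC, D->AA

  step 2 ⇒ step 3: DCDDCDAADCDDAAABDC ⇒ AA·BDC·AA·AA·BDC·AA·DCD·DCD·AA·BDC·AA·AA·DCD·DCD·DCD·DA·AA·BDC
    A ↦ DCD
    B ↦ DA
    C ↦ BDC
    D ↦ AA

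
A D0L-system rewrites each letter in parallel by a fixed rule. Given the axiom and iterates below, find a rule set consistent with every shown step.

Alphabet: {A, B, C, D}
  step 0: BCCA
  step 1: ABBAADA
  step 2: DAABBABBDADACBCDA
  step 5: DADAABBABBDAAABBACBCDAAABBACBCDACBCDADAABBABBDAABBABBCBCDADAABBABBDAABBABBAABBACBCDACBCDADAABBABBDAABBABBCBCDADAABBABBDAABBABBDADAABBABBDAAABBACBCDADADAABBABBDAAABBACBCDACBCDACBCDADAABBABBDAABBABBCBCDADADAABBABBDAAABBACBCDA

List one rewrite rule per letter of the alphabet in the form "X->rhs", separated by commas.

A->DA, B->ABB, C->A, D->CBC

  step 1 ⇒ step 2: ABBAADA ⇒ DA·ABB·ABB·DA·DA·CBC·DA
    A ↦ DA
    B ↦ ABB
    D ↦ CBC
  step 0 ⇒ step 1: BCCA ⇒ ABB·A·A·DA
    C ↦ A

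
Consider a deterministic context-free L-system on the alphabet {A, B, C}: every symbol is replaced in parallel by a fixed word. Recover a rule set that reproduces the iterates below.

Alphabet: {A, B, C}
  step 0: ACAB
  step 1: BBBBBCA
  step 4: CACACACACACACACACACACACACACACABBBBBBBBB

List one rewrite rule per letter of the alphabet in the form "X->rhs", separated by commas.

  step 0 ⇒ step 1: ACAB ⇒ BB·B·BB·CA
    A ↦ BB
    B ↦ CA
    C ↦ B

A->BB, B->CA, C->B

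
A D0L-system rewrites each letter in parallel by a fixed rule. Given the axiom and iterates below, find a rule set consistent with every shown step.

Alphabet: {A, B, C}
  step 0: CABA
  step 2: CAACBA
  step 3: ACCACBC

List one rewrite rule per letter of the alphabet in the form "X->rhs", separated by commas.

A->C, B->CB, C->A

  step 2 ⇒ step 3: CAACBA ⇒ A·C·C·A·CB·C
    A ↦ C
    B ↦ CB
    C ↦ A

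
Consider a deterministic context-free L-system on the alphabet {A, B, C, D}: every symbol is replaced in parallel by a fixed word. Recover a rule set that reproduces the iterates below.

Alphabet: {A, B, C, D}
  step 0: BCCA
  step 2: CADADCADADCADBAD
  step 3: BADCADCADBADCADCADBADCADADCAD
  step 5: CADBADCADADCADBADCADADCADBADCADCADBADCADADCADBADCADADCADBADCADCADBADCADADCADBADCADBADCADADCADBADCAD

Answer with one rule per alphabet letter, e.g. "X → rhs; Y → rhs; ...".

  step 2 ⇒ step 3: CADADCADADCADBAD ⇒ BAD·C·AD·C·AD·BAD·C·AD·C·AD·BAD·C·AD·AD·C·AD
    A ↦ C
    B ↦ AD
    C ↦ BAD
    D ↦ AD

A->C, B->AD, C->BAD, D->AD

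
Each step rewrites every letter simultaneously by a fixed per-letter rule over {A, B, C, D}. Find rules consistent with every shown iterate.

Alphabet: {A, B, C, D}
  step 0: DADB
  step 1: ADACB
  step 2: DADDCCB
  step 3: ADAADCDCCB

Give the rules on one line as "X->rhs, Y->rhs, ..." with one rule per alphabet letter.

A->D, B->CB, C->DC, D->A

  step 2 ⇒ step 3: DADDCCB ⇒ A·D·A·A·DC·DC·CB
    A ↦ D
    B ↦ CB
    C ↦ DC
    D ↦ A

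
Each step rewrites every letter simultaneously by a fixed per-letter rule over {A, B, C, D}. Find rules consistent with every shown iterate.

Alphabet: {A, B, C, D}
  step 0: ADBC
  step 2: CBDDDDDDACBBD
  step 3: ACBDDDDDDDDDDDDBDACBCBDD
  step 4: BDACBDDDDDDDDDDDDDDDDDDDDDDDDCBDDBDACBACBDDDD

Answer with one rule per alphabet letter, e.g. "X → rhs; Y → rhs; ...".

  step 3 ⇒ step 4: ACBDDDDDDDDDDDDBDACBCBDD ⇒ BD·A·CB·DD·DD·DD·DD·DD·DD·DD·DD·DD·DD·DD·DD·CB·DD·BD·A·CB·A·CB·DD·DD
    A ↦ BD
    B ↦ CB
    C ↦ A
    D ↦ DD

A->BD, B->CB, C->A, D->DD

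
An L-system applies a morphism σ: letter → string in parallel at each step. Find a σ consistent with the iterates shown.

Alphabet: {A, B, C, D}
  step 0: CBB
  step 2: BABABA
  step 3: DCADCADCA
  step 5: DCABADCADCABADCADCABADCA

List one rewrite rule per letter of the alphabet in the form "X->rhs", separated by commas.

A->CA, B->D, C->D, D->BA

  step 2 ⇒ step 3: BABABA ⇒ D·CA·D·CA·D·CA
    A ↦ CA
    B ↦ D
    C ↦ D  (constrained at step 0)
    D ↦ BA  (constrained at step 3)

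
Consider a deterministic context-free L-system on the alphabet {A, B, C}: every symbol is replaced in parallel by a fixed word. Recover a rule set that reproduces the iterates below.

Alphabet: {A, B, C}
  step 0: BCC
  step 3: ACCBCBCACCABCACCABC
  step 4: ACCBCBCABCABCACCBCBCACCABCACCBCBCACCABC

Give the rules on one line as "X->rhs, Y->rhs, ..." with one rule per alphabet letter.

  step 3 ⇒ step 4: ACCBCBCACCABCACCABC ⇒ ACC·BC·BC·A·BC·A·BC·ACC·BC·BC·ACC·A·BC·ACC·BC·BC·ACC·A·BC
    A ↦ ACC
    B ↦ A
    C ↦ BC

A->ACC, B->A, C->BC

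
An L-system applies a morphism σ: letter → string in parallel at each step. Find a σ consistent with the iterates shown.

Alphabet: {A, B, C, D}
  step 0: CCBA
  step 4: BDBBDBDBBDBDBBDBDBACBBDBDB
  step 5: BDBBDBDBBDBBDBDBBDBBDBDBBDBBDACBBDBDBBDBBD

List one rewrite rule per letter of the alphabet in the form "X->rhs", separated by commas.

A->AC, B->BD, C->B, D->B

  step 4 ⇒ step 5: BDBBDBDBBDBDBBDBDBACBBDBDB ⇒ BD·B·BD·BD·B·BD·B·BD·BD·B·BD·B·BD·BD·B·BD·B·BD·AC·B·BD·BD·B·BD·B·BD
    A ↦ AC
    B ↦ BD
    C ↦ B
    D ↦ B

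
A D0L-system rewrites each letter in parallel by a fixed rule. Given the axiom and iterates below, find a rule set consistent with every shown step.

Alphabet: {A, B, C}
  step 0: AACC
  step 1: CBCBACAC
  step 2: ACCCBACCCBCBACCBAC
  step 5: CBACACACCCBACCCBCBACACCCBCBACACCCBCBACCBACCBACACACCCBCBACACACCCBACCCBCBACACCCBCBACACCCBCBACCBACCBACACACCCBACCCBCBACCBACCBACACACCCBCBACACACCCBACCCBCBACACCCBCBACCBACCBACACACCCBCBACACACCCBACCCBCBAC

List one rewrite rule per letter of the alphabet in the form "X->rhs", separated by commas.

  step 1 ⇒ step 2: CBCBACAC ⇒ AC·CCB·AC·CCB·CB·AC·CB·AC
    A ↦ CB
    B ↦ CCB
    C ↦ AC

A->CB, B->CCB, C->AC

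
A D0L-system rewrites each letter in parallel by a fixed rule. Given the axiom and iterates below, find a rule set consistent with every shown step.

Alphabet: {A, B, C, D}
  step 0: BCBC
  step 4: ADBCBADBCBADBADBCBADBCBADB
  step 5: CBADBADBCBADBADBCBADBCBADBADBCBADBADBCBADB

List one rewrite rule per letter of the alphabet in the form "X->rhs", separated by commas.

A->CB, B->DB, C->A, D->A

  step 4 ⇒ step 5: ADBCBADBCBADBADBCBADBCBADB ⇒ CB·A·DB·A·DB·CB·A·DB·A·DB·CB·A·DB·CB·A·DB·A·DB·CB·A·DB·A·DB·CB·A·DB
    A ↦ CB
    B ↦ DB
    C ↦ A
    D ↦ A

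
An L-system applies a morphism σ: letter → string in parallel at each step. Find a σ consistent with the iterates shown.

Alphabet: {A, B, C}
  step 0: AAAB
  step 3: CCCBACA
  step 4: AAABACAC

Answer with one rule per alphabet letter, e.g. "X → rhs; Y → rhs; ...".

  step 3 ⇒ step 4: CCCBACA ⇒ A·A·A·BA·C·A·C
    A ↦ C
    B ↦ BA
    C ↦ A

A->C, B->BA, C->A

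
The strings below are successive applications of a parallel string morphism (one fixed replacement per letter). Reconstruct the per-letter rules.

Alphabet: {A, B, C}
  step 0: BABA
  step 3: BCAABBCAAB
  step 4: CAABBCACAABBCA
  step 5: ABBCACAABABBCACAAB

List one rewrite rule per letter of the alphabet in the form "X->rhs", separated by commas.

  step 4 ⇒ step 5: CAABBCACAABBCA ⇒ A·B·B·CA·CA·A·B·A·B·B·CA·CA·A·B
    A ↦ B
    B ↦ CA
    C ↦ A

A->B, B->CA, C->A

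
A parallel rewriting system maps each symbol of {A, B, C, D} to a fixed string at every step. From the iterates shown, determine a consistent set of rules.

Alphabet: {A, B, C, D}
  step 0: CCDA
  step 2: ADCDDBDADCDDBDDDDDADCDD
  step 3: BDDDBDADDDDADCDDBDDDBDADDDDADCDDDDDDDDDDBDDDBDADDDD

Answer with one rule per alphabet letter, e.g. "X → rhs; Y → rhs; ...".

A->BD, B->ADC, C->BDA, D->DD

  step 2 ⇒ step 3: ADCDDBDADCDDBDDDDDADCDD ⇒ BD·DD·BDA·DD·DD·ADC·DD·BD·DD·BDA·DD·DD·ADC·DD·DD·DD·DD·DD·BD·DD·BDA·DD·DD
    A ↦ BD
    B ↦ ADC
    C ↦ BDA
    D ↦ DD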